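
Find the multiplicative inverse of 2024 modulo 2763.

1088

By the extended Euclidean algorithm:
2763 = 1*2024 + 739
2024 = 2*739 + 546
739 = 1*546 + 193
546 = 2*193 + 160
193 = 1*160 + 33
160 = 4*33 + 28
33 = 1*28 + 5
28 = 5*5 + 3
5 = 1*3 + 2
3 = 1*2 + 1
2 = 2*1 + 0
gcd(2024, 2763) = 1, so the inverse exists.
Back-substitute for 1:
1 = 1*3 − 1*2
  = −1*5 + 2*3
  = 2*28 − 11*5
  = −11*33 + 13*28
  = 13*160 − 63*33
  = −63*193 + 76*160
  = 76*546 − 215*193
  = −215*739 + 291*546
  = 291*2024 − 797*739
  = −797*2763 + 1088*2024
So 2024⁻¹ ≡ 1088 (mod 2763).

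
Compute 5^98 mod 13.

5^1 ≡ 5 (mod 13)
5^2 ≡ 5^2 = 25 ≡ 12 (mod 13)
5^4 ≡ 12^2 = 144 ≡ 1 (mod 13)
5^8 ≡ 1^2 = 1 (mod 13)
5^16 ≡ 1^2 = 1 (mod 13)
5^32 ≡ 1^2 = 1 (mod 13)
5^64 ≡ 1^2 = 1 (mod 13)
5^98 = 5^64 × 5^32 × 5^2 ≡ 1 × 1 × 12 (mod 13).
Accumulate the product:
1 × 1 = 1
1 × 12 = 12

12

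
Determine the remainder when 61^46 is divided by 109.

89

Using repeated squaring:
61^1 ≡ 61 (mod 109)
61^2 ≡ 61^2 = 3721 ≡ 15 (mod 109)
61^4 ≡ 15^2 = 225 ≡ 7 (mod 109)
61^8 ≡ 7^2 = 49 (mod 109)
61^16 ≡ 49^2 = 2401 ≡ 3 (mod 109)
61^32 ≡ 3^2 = 9 (mod 109)
61^46 = 61^32 · 61^8 · 61^4 · 61^2 ≡ 9 · 49 · 7 · 15 (mod 109).
Accumulate the product:
9 · 49 = 441 ≡ 5
5 · 7 = 35
35 · 15 = 525 ≡ 89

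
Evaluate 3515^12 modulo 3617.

1764

12 in binary is 1100, i.e. 12 = 8 + 4.
3515^1 ≡ 3515 (mod 3617)
3515^2 ≡ 3515^2 = 12355225 ≡ 3170 (mod 3617)
3515^4 ≡ 3170^2 = 10048900 ≡ 874 (mod 3617)
3515^8 ≡ 874^2 = 763876 ≡ 689 (mod 3617)
3515^12 = 3515^8 · 3515^4 ≡ 689 · 874 (mod 3617).
689 · 874 = 602186 ≡ 1764 (mod 3617).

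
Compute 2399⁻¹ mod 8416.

Apply the Euclidean algorithm and back-substitute:
8416 = 3·2399 + 1219
2399 = 1·1219 + 1180
1219 = 1·1180 + 39
1180 = 30·39 + 10
39 = 3·10 + 9
10 = 1·9 + 1
9 = 9·1 + 0
gcd(2399, 8416) = 1, so the inverse exists.
Back-substitute for 1:
1 = 1·10 − 1·9
  = −1·39 + 4·10
  = 4·1180 − 121·39
  = −121·1219 + 125·1180
  = 125·2399 − 246·1219
  = −246·8416 + 863·2399
So 2399⁻¹ ≡ 863 (mod 8416).

863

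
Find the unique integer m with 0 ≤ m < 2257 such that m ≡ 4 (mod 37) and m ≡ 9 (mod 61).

1595

37⁻¹ mod 61: 37·33 ≡ 1 (mod 61), so 37⁻¹ ≡ 33.
m = 4 + 37·((9 − 4)·33 mod 61) = 4 + 37·43 = 1595.
Check: 1595 mod 37 = 4, 1595 mod 61 = 9. ✓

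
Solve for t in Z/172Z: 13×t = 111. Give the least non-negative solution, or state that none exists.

gcd(13, 172) = 1, so a unique solution mod 172 exists.
13⁻¹ ≡ 53 (mod 172).
t ≡ 53×111 ≡ 35 (mod 172).

35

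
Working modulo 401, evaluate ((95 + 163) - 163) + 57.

95 + 163 = 258
258 - 163 = 95
95 + 57 = 152

152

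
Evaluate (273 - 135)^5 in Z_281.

273 - 135 = 138
(138)^5 ≡ 157 (mod 281)

157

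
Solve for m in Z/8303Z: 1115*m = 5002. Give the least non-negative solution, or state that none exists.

8166

gcd(1115, 8303) = 1, so a unique solution mod 8303 exists.
1115⁻¹ ≡ 1884 (mod 8303).
m ≡ 1884*5002 ≡ 8166 (mod 8303).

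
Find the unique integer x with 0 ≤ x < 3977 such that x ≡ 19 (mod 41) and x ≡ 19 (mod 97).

41⁻¹ mod 97: 41·71 ≡ 1 (mod 97), so 41⁻¹ ≡ 71.
x = 19 + 41·((19 − 19)·71 mod 97) = 19 + 41·0 = 19.
Check: 19 mod 41 = 19, 19 mod 97 = 19. ✓

19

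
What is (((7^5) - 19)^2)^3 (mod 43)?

(7)^5 ≡ 37 (mod 43)
37 - 19 = 18
(18)^2 ≡ 23 (mod 43)
(23)^3 ≡ 41 (mod 43)

41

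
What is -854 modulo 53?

47

-854 = -17*53 + 47, so -854 ≡ 47 (mod 53).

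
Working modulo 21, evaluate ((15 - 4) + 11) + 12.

15 - 4 = 11
11 + 11 = 22 ≡ 1 (mod 21)
1 + 12 = 13

13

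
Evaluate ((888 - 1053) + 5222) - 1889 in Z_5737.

888 - 1053 = -165 ≡ 5572 (mod 5737)
5572 + 5222 = 10794 ≡ 5057 (mod 5737)
5057 - 1889 = 3168

3168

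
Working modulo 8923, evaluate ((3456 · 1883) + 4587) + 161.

7529

3456 · 1883 = 6507648 ≡ 2781 (mod 8923)
2781 + 4587 = 7368
7368 + 161 = 7529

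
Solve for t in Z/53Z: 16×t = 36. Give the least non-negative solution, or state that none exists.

42

gcd(16, 53) = 1, so a unique solution mod 53 exists.
16⁻¹ ≡ 10 (mod 53).
t ≡ 10×36 ≡ 42 (mod 53).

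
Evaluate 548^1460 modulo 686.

Compute successive squares:
548^1 ≡ 548 (mod 686)
548^2 ≡ 548^2 = 300304 ≡ 522 (mod 686)
548^4 ≡ 522^2 = 272484 ≡ 142 (mod 686)
548^8 ≡ 142^2 = 20164 ≡ 270 (mod 686)
548^16 ≡ 270^2 = 72900 ≡ 184 (mod 686)
548^32 ≡ 184^2 = 33856 ≡ 242 (mod 686)
548^64 ≡ 242^2 = 58564 ≡ 254 (mod 686)
548^128 ≡ 254^2 = 64516 ≡ 32 (mod 686)
548^256 ≡ 32^2 = 1024 ≡ 338 (mod 686)
548^512 ≡ 338^2 = 114244 ≡ 368 (mod 686)
548^1024 ≡ 368^2 = 135424 ≡ 282 (mod 686)
548^1460 = 548^1024 × 548^256 × 548^128 × 548^32 × 548^16 × 548^4 ≡ 282 × 338 × 32 × 242 × 184 × 142 (mod 686).
Accumulate the product:
282 × 338 = 95316 ≡ 648
648 × 32 = 20736 ≡ 156
156 × 242 = 37752 ≡ 22
22 × 184 = 4048 ≡ 618
618 × 142 = 87756 ≡ 634

634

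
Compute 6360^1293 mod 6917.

Using repeated squaring:
1293 in binary is 10100001101, i.e. 1293 = 1024 + 256 + 8 + 4 + 1.
6360^1 ≡ 6360 (mod 6917)
6360^2 ≡ 6360^2 = 40449600 ≡ 5901 (mod 6917)
6360^4 ≡ 5901^2 = 34821801 ≡ 1623 (mod 6917)
6360^8 ≡ 1623^2 = 2634129 ≡ 5669 (mod 6917)
6360^16 ≡ 5669^2 = 32137561 ≡ 1179 (mod 6917)
6360^32 ≡ 1179^2 = 1390041 ≡ 6641 (mod 6917)
6360^64 ≡ 6641^2 = 44102881 ≡ 89 (mod 6917)
6360^128 ≡ 89^2 = 7921 ≡ 1004 (mod 6917)
6360^256 ≡ 1004^2 = 1008016 ≡ 5051 (mod 6917)
6360^512 ≡ 5051^2 = 25512601 ≡ 2705 (mod 6917)
6360^1024 ≡ 2705^2 = 7317025 ≡ 5756 (mod 6917)
6360^1293 = 6360^1024 · 6360^256 · 6360^8 · 6360^4 · 6360^1 ≡ 5756 · 5051 · 5669 · 1623 · 6360 (mod 6917).
Accumulate the product:
5756 · 5051 = 29073556 ≡ 1405
1405 · 5669 = 7964945 ≡ 3478
3478 · 1623 = 5644794 ≡ 522
522 · 6360 = 3319920 ≡ 6677

6677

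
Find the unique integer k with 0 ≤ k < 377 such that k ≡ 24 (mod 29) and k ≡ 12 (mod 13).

285

29⁻¹ mod 13: 29·9 ≡ 1 (mod 13), so 29⁻¹ ≡ 9.
k = 24 + 29·((12 − 24)·9 mod 13) = 24 + 29·9 = 285.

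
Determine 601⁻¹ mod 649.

338

By the extended Euclidean algorithm:
649 = 1×601 + 48
601 = 12×48 + 25
48 = 1×25 + 23
25 = 1×23 + 2
23 = 11×2 + 1
2 = 2×1 + 0
gcd(601, 649) = 1, so the inverse exists.
Back-substitute for 1:
1 = 1×23 − 11×2
  = −11×25 + 12×23
  = 12×48 − 23×25
  = −23×601 + 288×48
  = 288×649 − 311×601
So 601⁻¹ ≡ −311 ≡ 338 (mod 649).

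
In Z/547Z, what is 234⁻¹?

180

By the extended Euclidean algorithm:
547 = 2*234 + 79
234 = 2*79 + 76
79 = 1*76 + 3
76 = 25*3 + 1
3 = 3*1 + 0
gcd(234, 547) = 1, so the inverse exists.
Bézout: 1 = −77*547 + 180*234.
So 234⁻¹ ≡ 180 (mod 547).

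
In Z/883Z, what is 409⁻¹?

326

883 = 2*409 + 65
409 = 6*65 + 19
65 = 3*19 + 8
19 = 2*8 + 3
8 = 2*3 + 2
3 = 1*2 + 1
2 = 2*1 + 0
gcd(409, 883) = 1, so the inverse exists.
Back-substitute for 1:
1 = 1*3 − 1*2
  = −1*8 + 3*3
  = 3*19 − 7*8
  = −7*65 + 24*19
  = 24*409 − 151*65
  = −151*883 + 326*409
So 409⁻¹ ≡ 326 (mod 883).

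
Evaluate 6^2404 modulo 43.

6

Using repeated squaring:
6^1 ≡ 6 (mod 43)
6^2 ≡ 6^2 = 36 (mod 43)
6^4 ≡ 36^2 = 1296 ≡ 6 (mod 43)
6^8 ≡ 6^2 = 36 (mod 43)
6^16 ≡ 36^2 = 1296 ≡ 6 (mod 43)
6^32 ≡ 6^2 = 36 (mod 43)
6^64 ≡ 36^2 = 1296 ≡ 6 (mod 43)
6^128 ≡ 6^2 = 36 (mod 43)
6^256 ≡ 36^2 = 1296 ≡ 6 (mod 43)
6^512 ≡ 6^2 = 36 (mod 43)
6^1024 ≡ 36^2 = 1296 ≡ 6 (mod 43)
6^2048 ≡ 6^2 = 36 (mod 43)
6^2404 = 6^2048 × 6^256 × 6^64 × 6^32 × 6^4 ≡ 36 × 6 × 6 × 36 × 6 (mod 43).
Accumulate the product:
36 × 6 = 216 ≡ 1
1 × 6 = 6
6 × 36 = 216 ≡ 1
1 × 6 = 6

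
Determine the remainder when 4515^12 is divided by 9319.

12 in binary is 1100, i.e. 12 = 8 + 4.
4515^1 ≡ 4515 (mod 9319)
4515^2 ≡ 4515^2 = 20385225 ≡ 4572 (mod 9319)
4515^4 ≡ 4572^2 = 20903184 ≡ 667 (mod 9319)
4515^8 ≡ 667^2 = 444889 ≡ 6896 (mod 9319)
4515^12 = 4515^8 · 4515^4 ≡ 6896 · 667 (mod 9319).
6896 · 667 = 4599632 ≡ 5365 (mod 9319).

5365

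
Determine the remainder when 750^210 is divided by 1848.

210 in binary is 11010010, i.e. 210 = 128 + 64 + 16 + 2.
750^1 ≡ 750 (mod 1848)
750^2 ≡ 750^2 = 562500 ≡ 708 (mod 1848)
750^4 ≡ 708^2 = 501264 ≡ 456 (mod 1848)
750^8 ≡ 456^2 = 207936 ≡ 960 (mod 1848)
750^16 ≡ 960^2 = 921600 ≡ 1296 (mod 1848)
750^32 ≡ 1296^2 = 1679616 ≡ 1632 (mod 1848)
750^64 ≡ 1632^2 = 2663424 ≡ 456 (mod 1848)
750^128 ≡ 456^2 = 207936 ≡ 960 (mod 1848)
750^210 = 750^128 × 750^64 × 750^16 × 750^2 ≡ 960 × 456 × 1296 × 708 (mod 1848).
Accumulate the product:
960 × 456 = 437760 ≡ 1632
1632 × 1296 = 2115072 ≡ 960
960 × 708 = 679680 ≡ 1464

1464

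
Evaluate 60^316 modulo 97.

316 in binary is 100111100, i.e. 316 = 256 + 32 + 16 + 8 + 4.
60^1 ≡ 60 (mod 97)
60^2 ≡ 60^2 = 3600 ≡ 11 (mod 97)
60^4 ≡ 11^2 = 121 ≡ 24 (mod 97)
60^8 ≡ 24^2 = 576 ≡ 91 (mod 97)
60^16 ≡ 91^2 = 8281 ≡ 36 (mod 97)
60^32 ≡ 36^2 = 1296 ≡ 35 (mod 97)
60^64 ≡ 35^2 = 1225 ≡ 61 (mod 97)
60^128 ≡ 61^2 = 3721 ≡ 35 (mod 97)
60^256 ≡ 35^2 = 1225 ≡ 61 (mod 97)
60^316 = 60^256 * 60^32 * 60^16 * 60^8 * 60^4 ≡ 61 * 35 * 36 * 91 * 24 (mod 97).
Accumulate the product:
61 * 35 = 2135 ≡ 1
1 * 36 = 36
36 * 91 = 3276 ≡ 75
75 * 24 = 1800 ≡ 54

54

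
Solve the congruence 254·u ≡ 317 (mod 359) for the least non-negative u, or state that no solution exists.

gcd(254, 359) = 1, so a unique solution mod 359 exists.
254⁻¹ ≡ 253 (mod 359).
u ≡ 253·317 ≡ 144 (mod 359).

144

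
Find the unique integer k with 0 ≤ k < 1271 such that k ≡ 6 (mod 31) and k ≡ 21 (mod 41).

31⁻¹ mod 41: 31·4 ≡ 1 (mod 41), so 31⁻¹ ≡ 4.
k = 6 + 31·((21 − 6)·4 mod 41) = 6 + 31·19 = 595.

595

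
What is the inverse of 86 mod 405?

146

Run the extended Euclidean algorithm:
405 = 4×86 + 61
86 = 1×61 + 25
61 = 2×25 + 11
25 = 2×11 + 3
11 = 3×3 + 2
3 = 1×2 + 1
2 = 2×1 + 0
gcd(86, 405) = 1, so the inverse exists.
Back-substitute for 1:
1 = 1×3 − 1×2
  = −1×11 + 4×3
  = 4×25 − 9×11
  = −9×61 + 22×25
  = 22×86 − 31×61
  = −31×405 + 146×86
So 86⁻¹ ≡ 146 (mod 405).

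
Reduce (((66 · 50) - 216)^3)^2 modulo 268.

64

66 · 50 = 3300 ≡ 84 (mod 268)
84 - 216 = -132 ≡ 136 (mod 268)
(136)^3 ≡ 8 (mod 268)
(8)^2 ≡ 64 (mod 268)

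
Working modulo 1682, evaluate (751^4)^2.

(751)^4 ≡ 1067 (mod 1682)
(1067)^2 ≡ 1457 (mod 1682)

1457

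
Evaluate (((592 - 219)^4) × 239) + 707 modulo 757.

492

592 - 219 = 373
(373)^4 ≡ 300 (mod 757)
300 × 239 = 71700 ≡ 542 (mod 757)
542 + 707 = 1249 ≡ 492 (mod 757)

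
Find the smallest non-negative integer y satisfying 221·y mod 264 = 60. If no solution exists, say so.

60

gcd(221, 264) = 1, so a unique solution mod 264 exists.
221⁻¹ ≡ 221 (mod 264).
y ≡ 221·60 ≡ 60 (mod 264).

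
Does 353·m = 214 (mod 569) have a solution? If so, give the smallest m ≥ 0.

352

gcd(353, 569) = 1, so a unique solution mod 569 exists.
353⁻¹ ≡ 108 (mod 569).
m ≡ 108·214 ≡ 352 (mod 569).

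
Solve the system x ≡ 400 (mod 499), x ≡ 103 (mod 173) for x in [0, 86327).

55290

499⁻¹ mod 173: 499*147 ≡ 1 (mod 173), so 499⁻¹ ≡ 147.
x = 400 + 499*((103 − 400)*147 mod 173) = 400 + 499*110 = 55290.
Check: 55290 mod 499 = 400, 55290 mod 173 = 103. ✓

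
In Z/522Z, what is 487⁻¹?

522 = 1*487 + 35
487 = 13*35 + 32
35 = 1*32 + 3
32 = 10*3 + 2
3 = 1*2 + 1
2 = 2*1 + 0
gcd(487, 522) = 1, so the inverse exists.
Bézout: 1 = 167*522 − 179*487.
So 487⁻¹ ≡ −179 ≡ 343 (mod 522).

343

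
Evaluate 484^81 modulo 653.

201

81 in binary is 1010001, i.e. 81 = 64 + 16 + 1.
484^1 ≡ 484 (mod 653)
484^2 ≡ 484^2 = 234256 ≡ 482 (mod 653)
484^4 ≡ 482^2 = 232324 ≡ 509 (mod 653)
484^8 ≡ 509^2 = 259081 ≡ 493 (mod 653)
484^16 ≡ 493^2 = 243049 ≡ 133 (mod 653)
484^32 ≡ 133^2 = 17689 ≡ 58 (mod 653)
484^64 ≡ 58^2 = 3364 ≡ 99 (mod 653)
484^81 = 484^64 × 484^16 × 484^1 ≡ 99 × 133 × 484 (mod 653).
Accumulate the product:
99 × 133 = 13167 ≡ 107
107 × 484 = 51788 ≡ 201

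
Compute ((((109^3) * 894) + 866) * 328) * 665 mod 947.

675

(109)^3 ≡ 480 (mod 947)
480 * 894 = 429120 ≡ 129 (mod 947)
129 + 866 = 995 ≡ 48 (mod 947)
48 * 328 = 15744 ≡ 592 (mod 947)
592 * 665 = 393680 ≡ 675 (mod 947)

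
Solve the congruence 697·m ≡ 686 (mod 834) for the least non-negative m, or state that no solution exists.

482

gcd(697, 834) = 1, so a unique solution mod 834 exists.
697⁻¹ ≡ 487 (mod 834).
m ≡ 487·686 ≡ 482 (mod 834).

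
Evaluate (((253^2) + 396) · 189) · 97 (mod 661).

497

(253)^2 ≡ 553 (mod 661)
553 + 396 = 949 ≡ 288 (mod 661)
288 · 189 = 54432 ≡ 230 (mod 661)
230 · 97 = 22310 ≡ 497 (mod 661)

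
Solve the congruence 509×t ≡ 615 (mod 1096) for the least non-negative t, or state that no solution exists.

gcd(509, 1096) = 1, so a unique solution mod 1096 exists.
509⁻¹ ≡ 829 (mod 1096).
t ≡ 829×615 ≡ 195 (mod 1096).

195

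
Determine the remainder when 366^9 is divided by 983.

Compute successive squares:
9 in binary is 1001, i.e. 9 = 8 + 1.
366^1 ≡ 366 (mod 983)
366^2 ≡ 366^2 = 133956 ≡ 268 (mod 983)
366^4 ≡ 268^2 = 71824 ≡ 65 (mod 983)
366^8 ≡ 65^2 = 4225 ≡ 293 (mod 983)
366^9 = 366^8 · 366^1 ≡ 293 · 366 (mod 983).
293 · 366 = 107238 ≡ 91 (mod 983).

91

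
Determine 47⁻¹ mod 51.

51 = 1×47 + 4
47 = 11×4 + 3
4 = 1×3 + 1
3 = 3×1 + 0
gcd(47, 51) = 1, so the inverse exists.
Back-substitute for 1:
1 = 1×4 − 1×3
  = −1×47 + 12×4
  = 12×51 − 13×47
So 47⁻¹ ≡ −13 ≡ 38 (mod 51).

38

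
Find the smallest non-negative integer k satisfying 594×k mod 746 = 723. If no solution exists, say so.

no solution

gcd(594, 746) = 2, and 2 does not divide 723.
So the congruence has no solution.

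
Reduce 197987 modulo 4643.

197987 = 42*4643 + 2981, so 197987 ≡ 2981 (mod 4643).

2981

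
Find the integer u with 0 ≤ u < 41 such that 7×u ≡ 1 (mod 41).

By the extended Euclidean algorithm:
41 = 5*7 + 6
7 = 1*6 + 1
6 = 6*1 + 0
gcd(7, 41) = 1, so the inverse exists.
Back-substitute for 1:
1 = 1*7 − 1*6
  = −1*41 + 6*7
So 7⁻¹ ≡ 6 (mod 41).

6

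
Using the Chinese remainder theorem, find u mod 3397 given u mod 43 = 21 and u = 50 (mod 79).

3289

43⁻¹ mod 79: 43×68 ≡ 1 (mod 79), so 43⁻¹ ≡ 68.
u = 21 + 43×((50 − 21)×68 mod 79) = 21 + 43×76 = 3289.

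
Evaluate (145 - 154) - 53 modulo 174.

145 - 154 = -9 ≡ 165 (mod 174)
165 - 53 = 112

112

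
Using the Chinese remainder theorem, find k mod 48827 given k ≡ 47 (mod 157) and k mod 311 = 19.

157⁻¹ mod 311: 157×208 ≡ 1 (mod 311), so 157⁻¹ ≡ 208.
k = 47 + 157×((19 − 47)×208 mod 311) = 47 + 157×85 = 13392.

13392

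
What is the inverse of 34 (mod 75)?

64

75 = 2*34 + 7
34 = 4*7 + 6
7 = 1*6 + 1
6 = 6*1 + 0
gcd(34, 75) = 1, so the inverse exists.
Bézout: 1 = 5*75 − 11*34.
So 34⁻¹ ≡ −11 ≡ 64 (mod 75).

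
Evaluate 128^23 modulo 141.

23 in binary is 10111, i.e. 23 = 16 + 4 + 2 + 1.
128^1 ≡ 128 (mod 141)
128^2 ≡ 128^2 = 16384 ≡ 28 (mod 141)
128^4 ≡ 28^2 = 784 ≡ 79 (mod 141)
128^8 ≡ 79^2 = 6241 ≡ 37 (mod 141)
128^16 ≡ 37^2 = 1369 ≡ 100 (mod 141)
128^23 = 128^16 × 128^4 × 128^2 × 128^1 ≡ 100 × 79 × 28 × 128 (mod 141).
Accumulate the product:
100 × 79 = 7900 ≡ 4
4 × 28 = 112
112 × 128 = 14336 ≡ 95

95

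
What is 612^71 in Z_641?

Compute successive squares:
612^1 ≡ 612 (mod 641)
612^2 ≡ 612^2 = 374544 ≡ 200 (mod 641)
612^4 ≡ 200^2 = 40000 ≡ 258 (mod 641)
612^8 ≡ 258^2 = 66564 ≡ 541 (mod 641)
612^16 ≡ 541^2 = 292681 ≡ 385 (mod 641)
612^32 ≡ 385^2 = 148225 ≡ 154 (mod 641)
612^64 ≡ 154^2 = 23716 ≡ 640 (mod 641)
612^71 = 612^64 * 612^4 * 612^2 * 612^1 ≡ 640 * 258 * 200 * 612 (mod 641).
Accumulate the product:
640 * 258 = 165120 ≡ 383
383 * 200 = 76600 ≡ 321
321 * 612 = 196452 ≡ 306

306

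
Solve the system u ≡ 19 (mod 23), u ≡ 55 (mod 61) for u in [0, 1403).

23⁻¹ mod 61: 23×8 ≡ 1 (mod 61), so 23⁻¹ ≡ 8.
u = 19 + 23×((55 − 19)×8 mod 61) = 19 + 23×44 = 1031.

1031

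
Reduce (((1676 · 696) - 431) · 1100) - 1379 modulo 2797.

1676 · 696 = 1166496 ≡ 147 (mod 2797)
147 - 431 = -284 ≡ 2513 (mod 2797)
2513 · 1100 = 2764300 ≡ 864 (mod 2797)
864 - 1379 = -515 ≡ 2282 (mod 2797)

2282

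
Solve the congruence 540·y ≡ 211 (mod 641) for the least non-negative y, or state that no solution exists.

201

gcd(540, 641) = 1, so a unique solution mod 641 exists.
540⁻¹ ≡ 165 (mod 641).
y ≡ 165·211 ≡ 201 (mod 641).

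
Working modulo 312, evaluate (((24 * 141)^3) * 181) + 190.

22

24 * 141 = 3384 ≡ 264 (mod 312)
(264)^3 ≡ 168 (mod 312)
168 * 181 = 30408 ≡ 144 (mod 312)
144 + 190 = 334 ≡ 22 (mod 312)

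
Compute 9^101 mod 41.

Using repeated squaring:
101 in binary is 1100101, i.e. 101 = 64 + 32 + 4 + 1.
9^1 ≡ 9 (mod 41)
9^2 ≡ 9^2 = 81 ≡ 40 (mod 41)
9^4 ≡ 40^2 = 1600 ≡ 1 (mod 41)
9^8 ≡ 1^2 = 1 (mod 41)
9^16 ≡ 1^2 = 1 (mod 41)
9^32 ≡ 1^2 = 1 (mod 41)
9^64 ≡ 1^2 = 1 (mod 41)
9^101 = 9^64 · 9^32 · 9^4 · 9^1 ≡ 1 · 1 · 1 · 9 (mod 41).
Accumulate the product:
1 · 1 = 1
1 · 1 = 1
1 · 9 = 9

9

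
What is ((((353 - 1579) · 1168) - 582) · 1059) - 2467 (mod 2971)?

2871

353 - 1579 = -1226 ≡ 1745 (mod 2971)
1745 · 1168 = 2038160 ≡ 54 (mod 2971)
54 - 582 = -528 ≡ 2443 (mod 2971)
2443 · 1059 = 2587137 ≡ 2367 (mod 2971)
2367 - 2467 = -100 ≡ 2871 (mod 2971)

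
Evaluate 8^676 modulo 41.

10

8^1 ≡ 8 (mod 41)
8^2 ≡ 8^2 = 64 ≡ 23 (mod 41)
8^4 ≡ 23^2 = 529 ≡ 37 (mod 41)
8^8 ≡ 37^2 = 1369 ≡ 16 (mod 41)
8^16 ≡ 16^2 = 256 ≡ 10 (mod 41)
8^32 ≡ 10^2 = 100 ≡ 18 (mod 41)
8^64 ≡ 18^2 = 324 ≡ 37 (mod 41)
8^128 ≡ 37^2 = 1369 ≡ 16 (mod 41)
8^256 ≡ 16^2 = 256 ≡ 10 (mod 41)
8^512 ≡ 10^2 = 100 ≡ 18 (mod 41)
8^676 = 8^512 · 8^128 · 8^32 · 8^4 ≡ 18 · 16 · 18 · 37 (mod 41).
Accumulate the product:
18 · 16 = 288 ≡ 1
1 · 18 = 18
18 · 37 = 666 ≡ 10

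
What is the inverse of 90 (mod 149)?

101

Apply the Euclidean algorithm and back-substitute:
149 = 1×90 + 59
90 = 1×59 + 31
59 = 1×31 + 28
31 = 1×28 + 3
28 = 9×3 + 1
3 = 3×1 + 0
gcd(90, 149) = 1, so the inverse exists.
Bézout: 1 = 29×149 − 48×90.
So 90⁻¹ ≡ −48 ≡ 101 (mod 149).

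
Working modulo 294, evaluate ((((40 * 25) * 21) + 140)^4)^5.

196

40 * 25 = 1000 ≡ 118 (mod 294)
118 * 21 = 2478 ≡ 126 (mod 294)
126 + 140 = 266
(266)^4 ≡ 196 (mod 294)
(196)^5 ≡ 196 (mod 294)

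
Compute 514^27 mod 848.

By square-and-multiply:
27 in binary is 11011, i.e. 27 = 16 + 8 + 2 + 1.
514^1 ≡ 514 (mod 848)
514^2 ≡ 514^2 = 264196 ≡ 468 (mod 848)
514^4 ≡ 468^2 = 219024 ≡ 240 (mod 848)
514^8 ≡ 240^2 = 57600 ≡ 784 (mod 848)
514^16 ≡ 784^2 = 614656 ≡ 704 (mod 848)
514^27 = 514^16 * 514^8 * 514^2 * 514^1 ≡ 704 * 784 * 468 * 514 (mod 848).
Accumulate the product:
704 * 784 = 551936 ≡ 736
736 * 468 = 344448 ≡ 160
160 * 514 = 82240 ≡ 832

832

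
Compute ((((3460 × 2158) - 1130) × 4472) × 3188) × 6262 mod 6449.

3209

3460 × 2158 = 7466680 ≡ 5187 (mod 6449)
5187 - 1130 = 4057
4057 × 4472 = 18142904 ≡ 1867 (mod 6449)
1867 × 3188 = 5951996 ≡ 6018 (mod 6449)
6018 × 6262 = 37684716 ≡ 3209 (mod 6449)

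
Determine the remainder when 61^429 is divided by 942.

By square-and-multiply:
429 in binary is 110101101, i.e. 429 = 256 + 128 + 32 + 8 + 4 + 1.
61^1 ≡ 61 (mod 942)
61^2 ≡ 61^2 = 3721 ≡ 895 (mod 942)
61^4 ≡ 895^2 = 801025 ≡ 325 (mod 942)
61^8 ≡ 325^2 = 105625 ≡ 121 (mod 942)
61^16 ≡ 121^2 = 14641 ≡ 511 (mod 942)
61^32 ≡ 511^2 = 261121 ≡ 187 (mod 942)
61^64 ≡ 187^2 = 34969 ≡ 115 (mod 942)
61^128 ≡ 115^2 = 13225 ≡ 37 (mod 942)
61^256 ≡ 37^2 = 1369 ≡ 427 (mod 942)
61^429 = 61^256 · 61^128 · 61^32 · 61^8 · 61^4 · 61^1 ≡ 427 · 37 · 187 · 121 · 325 · 61 (mod 942).
Accumulate the product:
427 · 37 = 15799 ≡ 727
727 · 187 = 135949 ≡ 301
301 · 121 = 36421 ≡ 625
625 · 325 = 203125 ≡ 595
595 · 61 = 36295 ≡ 499

499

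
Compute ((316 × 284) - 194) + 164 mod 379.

270

316 × 284 = 89744 ≡ 300 (mod 379)
300 - 194 = 106
106 + 164 = 270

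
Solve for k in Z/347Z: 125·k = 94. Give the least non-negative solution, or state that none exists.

gcd(125, 347) = 1, so a unique solution mod 347 exists.
125⁻¹ ≡ 186 (mod 347).
k ≡ 186·94 ≡ 134 (mod 347).

134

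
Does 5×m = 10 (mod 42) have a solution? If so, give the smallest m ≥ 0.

gcd(5, 42) = 1, so a unique solution mod 42 exists.
5⁻¹ ≡ 17 (mod 42).
m ≡ 17×10 ≡ 2 (mod 42).

2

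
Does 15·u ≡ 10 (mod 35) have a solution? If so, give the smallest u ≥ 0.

gcd(15, 35) = 5, and 5 | 10, so solutions exist.
Divide through by 5: 3·u = 2 (mod 7).
3⁻¹ ≡ 5 (mod 7).
u ≡ 5·2 ≡ 3 (mod 7).
The smallest non-negative solution is u = 3.

3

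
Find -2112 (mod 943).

-2112 = -3·943 + 717, so -2112 ≡ 717 (mod 943).

717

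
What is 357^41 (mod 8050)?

357^1 ≡ 357 (mod 8050)
357^2 ≡ 357^2 = 127449 ≡ 6699 (mod 8050)
357^4 ≡ 6699^2 = 44876601 ≡ 5901 (mod 8050)
357^8 ≡ 5901^2 = 34821801 ≡ 5551 (mod 8050)
357^16 ≡ 5551^2 = 30813601 ≡ 6251 (mod 8050)
357^32 ≡ 6251^2 = 39075001 ≡ 301 (mod 8050)
357^41 = 357^32 * 357^8 * 357^1 ≡ 301 * 5551 * 357 (mod 8050).
Accumulate the product:
301 * 5551 = 1670851 ≡ 4501
4501 * 357 = 1606857 ≡ 4907

4907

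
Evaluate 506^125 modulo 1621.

By square-and-multiply:
125 in binary is 1111101, i.e. 125 = 64 + 32 + 16 + 8 + 4 + 1.
506^1 ≡ 506 (mod 1621)
506^2 ≡ 506^2 = 256036 ≡ 1539 (mod 1621)
506^4 ≡ 1539^2 = 2368521 ≡ 240 (mod 1621)
506^8 ≡ 240^2 = 57600 ≡ 865 (mod 1621)
506^16 ≡ 865^2 = 748225 ≡ 944 (mod 1621)
506^32 ≡ 944^2 = 891136 ≡ 1207 (mod 1621)
506^64 ≡ 1207^2 = 1456849 ≡ 1191 (mod 1621)
506^125 = 506^64 * 506^32 * 506^16 * 506^8 * 506^4 * 506^1 ≡ 1191 * 1207 * 944 * 865 * 240 * 506 (mod 1621).
Accumulate the product:
1191 * 1207 = 1437537 ≡ 1331
1331 * 944 = 1256464 ≡ 189
189 * 865 = 163485 ≡ 1385
1385 * 240 = 332400 ≡ 95
95 * 506 = 48070 ≡ 1061

1061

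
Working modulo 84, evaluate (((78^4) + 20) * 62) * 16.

28

(78)^4 ≡ 36 (mod 84)
36 + 20 = 56
56 * 62 = 3472 ≡ 28 (mod 84)
28 * 16 = 448 ≡ 28 (mod 84)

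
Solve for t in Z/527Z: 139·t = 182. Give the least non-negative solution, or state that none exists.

gcd(139, 527) = 1, so a unique solution mod 527 exists.
139⁻¹ ≡ 91 (mod 527).
t ≡ 91·182 ≡ 225 (mod 527).

225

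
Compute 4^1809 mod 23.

12

Compute successive squares:
1809 in binary is 11100010001, i.e. 1809 = 1024 + 512 + 256 + 16 + 1.
4^1 ≡ 4 (mod 23)
4^2 ≡ 4^2 = 16 (mod 23)
4^4 ≡ 16^2 = 256 ≡ 3 (mod 23)
4^8 ≡ 3^2 = 9 (mod 23)
4^16 ≡ 9^2 = 81 ≡ 12 (mod 23)
4^32 ≡ 12^2 = 144 ≡ 6 (mod 23)
4^64 ≡ 6^2 = 36 ≡ 13 (mod 23)
4^128 ≡ 13^2 = 169 ≡ 8 (mod 23)
4^256 ≡ 8^2 = 64 ≡ 18 (mod 23)
4^512 ≡ 18^2 = 324 ≡ 2 (mod 23)
4^1024 ≡ 2^2 = 4 (mod 23)
4^1809 = 4^1024 · 4^512 · 4^256 · 4^16 · 4^1 ≡ 4 · 2 · 18 · 12 · 4 (mod 23).
Accumulate the product:
4 · 2 = 8
8 · 18 = 144 ≡ 6
6 · 12 = 72 ≡ 3
3 · 4 = 12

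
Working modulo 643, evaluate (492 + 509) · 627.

59

492 + 509 = 1001 ≡ 358 (mod 643)
358 · 627 = 224466 ≡ 59 (mod 643)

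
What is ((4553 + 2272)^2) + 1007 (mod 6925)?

4082

4553 + 2272 = 6825
(6825)^2 ≡ 3075 (mod 6925)
3075 + 1007 = 4082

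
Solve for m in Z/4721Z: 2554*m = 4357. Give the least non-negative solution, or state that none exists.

gcd(2554, 4721) = 1, so a unique solution mod 4721 exists.
2554⁻¹ ≡ 61 (mod 4721).
m ≡ 61*4357 ≡ 1401 (mod 4721).

1401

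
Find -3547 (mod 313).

209

-3547 = -12·313 + 209, so -3547 ≡ 209 (mod 313).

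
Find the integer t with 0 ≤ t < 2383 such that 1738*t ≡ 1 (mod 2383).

By the extended Euclidean algorithm:
2383 = 1*1738 + 645
1738 = 2*645 + 448
645 = 1*448 + 197
448 = 2*197 + 54
197 = 3*54 + 35
54 = 1*35 + 19
35 = 1*19 + 16
19 = 1*16 + 3
16 = 5*3 + 1
3 = 3*1 + 0
gcd(1738, 2383) = 1, so the inverse exists.
Back-substitute for 1:
1 = 1*16 − 5*3
  = −5*19 + 6*16
  = 6*35 − 11*19
  = −11*54 + 17*35
  = 17*197 − 62*54
  = −62*448 + 141*197
  = 141*645 − 203*448
  = −203*1738 + 547*645
  = 547*2383 − 750*1738
So 1738⁻¹ ≡ −750 ≡ 1633 (mod 2383).

1633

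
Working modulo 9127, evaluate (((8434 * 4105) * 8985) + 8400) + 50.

4060

8434 * 4105 = 34621570 ≡ 2859 (mod 9127)
2859 * 8985 = 25688115 ≡ 4737 (mod 9127)
4737 + 8400 = 13137 ≡ 4010 (mod 9127)
4010 + 50 = 4060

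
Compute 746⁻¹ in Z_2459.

2459 = 3*746 + 221
746 = 3*221 + 83
221 = 2*83 + 55
83 = 1*55 + 28
55 = 1*28 + 27
28 = 1*27 + 1
27 = 27*1 + 0
gcd(746, 2459) = 1, so the inverse exists.
Bézout: 1 = −27*2459 + 89*746.
So 746⁻¹ ≡ 89 (mod 2459).

89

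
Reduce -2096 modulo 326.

186

-2096 = -7·326 + 186, so -2096 ≡ 186 (mod 326).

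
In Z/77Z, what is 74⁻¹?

77 = 1*74 + 3
74 = 24*3 + 2
3 = 1*2 + 1
2 = 2*1 + 0
gcd(74, 77) = 1, so the inverse exists.
Back-substitute for 1:
1 = 1*3 − 1*2
  = −1*74 + 25*3
  = 25*77 − 26*74
So 74⁻¹ ≡ −26 ≡ 51 (mod 77).

51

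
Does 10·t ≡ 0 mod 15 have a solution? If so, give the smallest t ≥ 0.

gcd(10, 15) = 5, and 5 | 0, so solutions exist.
Divide through by 5: 2·t ≡ 0 (mod 3).
2⁻¹ ≡ 2 (mod 3).
t ≡ 2·0 ≡ 0 (mod 3).
The smallest non-negative solution is t = 0.

0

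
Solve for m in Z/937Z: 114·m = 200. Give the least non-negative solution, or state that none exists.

gcd(114, 937) = 1, so a unique solution mod 937 exists.
114⁻¹ ≡ 337 (mod 937).
m ≡ 337·200 ≡ 873 (mod 937).

873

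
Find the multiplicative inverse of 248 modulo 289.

Run the extended Euclidean algorithm:
289 = 1·248 + 41
248 = 6·41 + 2
41 = 20·2 + 1
2 = 2·1 + 0
gcd(248, 289) = 1, so the inverse exists.
Bézout: 1 = 121·289 − 141·248.
So 248⁻¹ ≡ −141 ≡ 148 (mod 289).

148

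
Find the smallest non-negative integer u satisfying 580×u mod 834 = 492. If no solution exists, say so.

90

gcd(580, 834) = 2, and 2 | 492, so solutions exist.
Divide through by 2: 290×u = 246 (mod 417).
290⁻¹ ≡ 197 (mod 417).
u ≡ 197×246 ≡ 90 (mod 417).
The smallest non-negative solution is u = 90.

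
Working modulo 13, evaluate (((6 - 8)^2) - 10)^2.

10

6 - 8 = -2 ≡ 11 (mod 13)
(11)^2 ≡ 4 (mod 13)
4 - 10 = -6 ≡ 7 (mod 13)
(7)^2 ≡ 10 (mod 13)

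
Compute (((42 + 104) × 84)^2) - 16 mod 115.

55

42 + 104 = 146 ≡ 31 (mod 115)
31 × 84 = 2604 ≡ 74 (mod 115)
(74)^2 ≡ 71 (mod 115)
71 - 16 = 55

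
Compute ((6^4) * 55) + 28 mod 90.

28

(6)^4 ≡ 36 (mod 90)
36 * 55 = 1980 ≡ 0 (mod 90)
0 + 28 = 28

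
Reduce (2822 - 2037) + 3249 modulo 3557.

2822 - 2037 = 785
785 + 3249 = 4034 ≡ 477 (mod 3557)

477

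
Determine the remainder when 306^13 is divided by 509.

By square-and-multiply:
13 in binary is 1101, i.e. 13 = 8 + 4 + 1.
306^1 ≡ 306 (mod 509)
306^2 ≡ 306^2 = 93636 ≡ 489 (mod 509)
306^4 ≡ 489^2 = 239121 ≡ 400 (mod 509)
306^8 ≡ 400^2 = 160000 ≡ 174 (mod 509)
306^13 = 306^8 · 306^4 · 306^1 ≡ 174 · 400 · 306 (mod 509).
Accumulate the product:
174 · 400 = 69600 ≡ 376
376 · 306 = 115056 ≡ 22

22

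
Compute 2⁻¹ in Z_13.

7

Run the extended Euclidean algorithm:
13 = 6·2 + 1
2 = 2·1 + 0
gcd(2, 13) = 1, so the inverse exists.
Back-substitute for 1:
1 = 1·13 − 6·2
So 2⁻¹ ≡ −6 ≡ 7 (mod 13).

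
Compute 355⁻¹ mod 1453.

176

Run the extended Euclidean algorithm:
1453 = 4×355 + 33
355 = 10×33 + 25
33 = 1×25 + 8
25 = 3×8 + 1
8 = 8×1 + 0
gcd(355, 1453) = 1, so the inverse exists.
Back-substitute for 1:
1 = 1×25 − 3×8
  = −3×33 + 4×25
  = 4×355 − 43×33
  = −43×1453 + 176×355
So 355⁻¹ ≡ 176 (mod 1453).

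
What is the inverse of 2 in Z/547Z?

274

547 = 273*2 + 1
2 = 2*1 + 0
gcd(2, 547) = 1, so the inverse exists.
Back-substitute for 1:
1 = 1*547 − 273*2
So 2⁻¹ ≡ −273 ≡ 274 (mod 547).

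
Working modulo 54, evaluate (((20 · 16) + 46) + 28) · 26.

20 · 16 = 320 ≡ 50 (mod 54)
50 + 46 = 96 ≡ 42 (mod 54)
42 + 28 = 70 ≡ 16 (mod 54)
16 · 26 = 416 ≡ 38 (mod 54)

38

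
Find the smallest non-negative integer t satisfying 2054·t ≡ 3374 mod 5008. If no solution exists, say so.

gcd(2054, 5008) = 2, and 2 | 3374, so solutions exist.
Divide through by 2: 1027·t ≡ 1687 mod 2504.
1027⁻¹ ≡ 907 (mod 2504).
t ≡ 907·1687 ≡ 165 (mod 2504).
The smallest non-negative solution is t = 165.

165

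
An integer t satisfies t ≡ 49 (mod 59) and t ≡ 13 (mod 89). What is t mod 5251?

59⁻¹ mod 89: 59·86 ≡ 1 (mod 89), so 59⁻¹ ≡ 86.
t = 49 + 59·((13 − 49)·86 mod 89) = 49 + 59·19 = 1170.
Check: 1170 mod 59 = 49, 1170 mod 89 = 13. ✓

1170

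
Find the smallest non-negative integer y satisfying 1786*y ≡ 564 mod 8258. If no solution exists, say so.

gcd(1786, 8258) = 2, and 2 | 564, so solutions exist.
Divide through by 2: 893*y mod 4129 = 282.
893⁻¹ ≡ 2298 (mod 4129).
y ≡ 2298*282 ≡ 3912 (mod 4129).
The smallest non-negative solution is y = 3912.

3912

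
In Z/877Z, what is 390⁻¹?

877 = 2*390 + 97
390 = 4*97 + 2
97 = 48*2 + 1
2 = 2*1 + 0
gcd(390, 877) = 1, so the inverse exists.
Bézout: 1 = 193*877 − 434*390.
So 390⁻¹ ≡ −434 ≡ 443 (mod 877).

443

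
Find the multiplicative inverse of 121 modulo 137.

137 = 1·121 + 16
121 = 7·16 + 9
16 = 1·9 + 7
9 = 1·7 + 2
7 = 3·2 + 1
2 = 2·1 + 0
gcd(121, 137) = 1, so the inverse exists.
Bézout: 1 = 53·137 − 60·121.
So 121⁻¹ ≡ −60 ≡ 77 (mod 137).

77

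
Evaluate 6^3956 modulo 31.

5

3956 in binary is 111101110100, i.e. 3956 = 2048 + 1024 + 512 + 256 + 64 + 32 + 16 + 4.
6^1 ≡ 6 (mod 31)
6^2 ≡ 6^2 = 36 ≡ 5 (mod 31)
6^4 ≡ 5^2 = 25 (mod 31)
6^8 ≡ 25^2 = 625 ≡ 5 (mod 31)
6^16 ≡ 5^2 = 25 (mod 31)
6^32 ≡ 25^2 = 625 ≡ 5 (mod 31)
6^64 ≡ 5^2 = 25 (mod 31)
6^128 ≡ 25^2 = 625 ≡ 5 (mod 31)
6^256 ≡ 5^2 = 25 (mod 31)
6^512 ≡ 25^2 = 625 ≡ 5 (mod 31)
6^1024 ≡ 5^2 = 25 (mod 31)
6^2048 ≡ 25^2 = 625 ≡ 5 (mod 31)
6^3956 = 6^2048 × 6^1024 × 6^512 × 6^256 × 6^64 × 6^32 × 6^16 × 6^4 ≡ 5 × 25 × 5 × 25 × 25 × 5 × 25 × 25 (mod 31).
Accumulate the product:
5 × 25 = 125 ≡ 1
1 × 5 = 5
5 × 25 = 125 ≡ 1
1 × 25 = 25
25 × 5 = 125 ≡ 1
1 × 25 = 25
25 × 25 = 625 ≡ 5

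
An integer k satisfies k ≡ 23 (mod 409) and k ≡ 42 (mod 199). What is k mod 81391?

22927

409⁻¹ mod 199: 409·181 ≡ 1 (mod 199), so 409⁻¹ ≡ 181.
k = 23 + 409·((42 − 23)·181 mod 199) = 23 + 409·56 = 22927.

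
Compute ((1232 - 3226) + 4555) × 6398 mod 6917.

5822

1232 - 3226 = -1994 ≡ 4923 (mod 6917)
4923 + 4555 = 9478 ≡ 2561 (mod 6917)
2561 × 6398 = 16385278 ≡ 5822 (mod 6917)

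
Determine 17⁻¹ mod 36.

36 = 2·17 + 2
17 = 8·2 + 1
2 = 2·1 + 0
gcd(17, 36) = 1, so the inverse exists.
Back-substitute for 1:
1 = 1·17 − 8·2
  = −8·36 + 17·17
So 17⁻¹ ≡ 17 (mod 36).

17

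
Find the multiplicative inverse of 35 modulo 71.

Apply the Euclidean algorithm and back-substitute:
71 = 2·35 + 1
35 = 35·1 + 0
gcd(35, 71) = 1, so the inverse exists.
Back-substitute for 1:
1 = 1·71 − 2·35
So 35⁻¹ ≡ −2 ≡ 69 (mod 71).

69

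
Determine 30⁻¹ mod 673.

516

Apply the Euclidean algorithm and back-substitute:
673 = 22*30 + 13
30 = 2*13 + 4
13 = 3*4 + 1
4 = 4*1 + 0
gcd(30, 673) = 1, so the inverse exists.
Back-substitute for 1:
1 = 1*13 − 3*4
  = −3*30 + 7*13
  = 7*673 − 157*30
So 30⁻¹ ≡ −157 ≡ 516 (mod 673).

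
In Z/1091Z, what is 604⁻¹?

1091 = 1×604 + 487
604 = 1×487 + 117
487 = 4×117 + 19
117 = 6×19 + 3
19 = 6×3 + 1
3 = 3×1 + 0
gcd(604, 1091) = 1, so the inverse exists.
Bézout: 1 = 191×1091 − 345×604.
So 604⁻¹ ≡ −345 ≡ 746 (mod 1091).

746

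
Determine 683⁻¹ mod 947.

556

947 = 1×683 + 264
683 = 2×264 + 155
264 = 1×155 + 109
155 = 1×109 + 46
109 = 2×46 + 17
46 = 2×17 + 12
17 = 1×12 + 5
12 = 2×5 + 2
5 = 2×2 + 1
2 = 2×1 + 0
gcd(683, 947) = 1, so the inverse exists.
Back-substitute for 1:
1 = 1×5 − 2×2
  = −2×12 + 5×5
  = 5×17 − 7×12
  = −7×46 + 19×17
  = 19×109 − 45×46
  = −45×155 + 64×109
  = 64×264 − 109×155
  = −109×683 + 282×264
  = 282×947 − 391×683
So 683⁻¹ ≡ −391 ≡ 556 (mod 947).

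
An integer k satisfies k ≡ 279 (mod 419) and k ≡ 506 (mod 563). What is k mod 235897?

79889

419⁻¹ mod 563: 419*43 ≡ 1 (mod 563), so 419⁻¹ ≡ 43.
k = 279 + 419*((506 − 279)*43 mod 563) = 279 + 419*190 = 79889.
Check: 79889 mod 419 = 279, 79889 mod 563 = 506. ✓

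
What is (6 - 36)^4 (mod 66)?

48

6 - 36 = -30 ≡ 36 (mod 66)
(36)^4 ≡ 48 (mod 66)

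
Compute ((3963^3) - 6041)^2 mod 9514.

9234

(3963)^3 ≡ 8169 (mod 9514)
8169 - 6041 = 2128
(2128)^2 ≡ 9234 (mod 9514)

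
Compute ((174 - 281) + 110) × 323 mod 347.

174 - 281 = -107 ≡ 240 (mod 347)
240 + 110 = 350 ≡ 3 (mod 347)
3 × 323 = 969 ≡ 275 (mod 347)

275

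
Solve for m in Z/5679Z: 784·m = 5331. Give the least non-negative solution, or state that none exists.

1767

gcd(784, 5679) = 1, so a unique solution mod 5679 exists.
784⁻¹ ≡ 2557 (mod 5679).
m ≡ 2557·5331 ≡ 1767 (mod 5679).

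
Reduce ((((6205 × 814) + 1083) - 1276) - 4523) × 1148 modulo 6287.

4678

6205 × 814 = 5050870 ≡ 2409 (mod 6287)
2409 + 1083 = 3492
3492 - 1276 = 2216
2216 - 4523 = -2307 ≡ 3980 (mod 6287)
3980 × 1148 = 4569040 ≡ 4678 (mod 6287)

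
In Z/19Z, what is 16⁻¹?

By the extended Euclidean algorithm:
19 = 1·16 + 3
16 = 5·3 + 1
3 = 3·1 + 0
gcd(16, 19) = 1, so the inverse exists.
Back-substitute for 1:
1 = 1·16 − 5·3
  = −5·19 + 6·16
So 16⁻¹ ≡ 6 (mod 19).

6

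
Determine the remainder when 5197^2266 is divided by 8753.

7751

Using repeated squaring:
5197^1 ≡ 5197 (mod 8753)
5197^2 ≡ 5197^2 = 27008809 ≡ 5804 (mod 8753)
5197^4 ≡ 5804^2 = 33686416 ≡ 4872 (mod 8753)
5197^8 ≡ 4872^2 = 23736384 ≡ 7001 (mod 8753)
5197^16 ≡ 7001^2 = 49014001 ≡ 5954 (mod 8753)
5197^32 ≡ 5954^2 = 35450116 ≡ 466 (mod 8753)
5197^64 ≡ 466^2 = 217156 ≡ 7084 (mod 8753)
5197^128 ≡ 7084^2 = 50183056 ≡ 2107 (mod 8753)
5197^256 ≡ 2107^2 = 4439449 ≡ 1678 (mod 8753)
5197^512 ≡ 1678^2 = 2815684 ≡ 5971 (mod 8753)
5197^1024 ≡ 5971^2 = 35652841 ≡ 1872 (mod 8753)
5197^2048 ≡ 1872^2 = 3504384 ≡ 3184 (mod 8753)
5197^2266 = 5197^2048 × 5197^128 × 5197^64 × 5197^16 × 5197^8 × 5197^2 ≡ 3184 × 2107 × 7084 × 5954 × 7001 × 5804 (mod 8753).
Accumulate the product:
3184 × 2107 = 6708688 ≡ 3890
3890 × 7084 = 27556760 ≡ 2316
2316 × 5954 = 13789464 ≡ 3489
3489 × 7001 = 24426489 ≡ 5619
5619 × 5804 = 32612676 ≡ 7751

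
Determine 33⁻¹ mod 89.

27

89 = 2×33 + 23
33 = 1×23 + 10
23 = 2×10 + 3
10 = 3×3 + 1
3 = 3×1 + 0
gcd(33, 89) = 1, so the inverse exists.
Bézout: 1 = −10×89 + 27×33.
So 33⁻¹ ≡ 27 (mod 89).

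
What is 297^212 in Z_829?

Compute successive squares:
212 in binary is 11010100, i.e. 212 = 128 + 64 + 16 + 4.
297^1 ≡ 297 (mod 829)
297^2 ≡ 297^2 = 88209 ≡ 335 (mod 829)
297^4 ≡ 335^2 = 112225 ≡ 310 (mod 829)
297^8 ≡ 310^2 = 96100 ≡ 765 (mod 829)
297^16 ≡ 765^2 = 585225 ≡ 780 (mod 829)
297^32 ≡ 780^2 = 608400 ≡ 743 (mod 829)
297^64 ≡ 743^2 = 552049 ≡ 764 (mod 829)
297^128 ≡ 764^2 = 583696 ≡ 80 (mod 829)
297^212 = 297^128 · 297^64 · 297^16 · 297^4 ≡ 80 · 764 · 780 · 310 (mod 829).
Accumulate the product:
80 · 764 = 61120 ≡ 603
603 · 780 = 470340 ≡ 297
297 · 310 = 92070 ≡ 51

51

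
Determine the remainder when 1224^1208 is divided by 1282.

16

By square-and-multiply:
1224^1 ≡ 1224 (mod 1282)
1224^2 ≡ 1224^2 = 1498176 ≡ 800 (mod 1282)
1224^4 ≡ 800^2 = 640000 ≡ 282 (mod 1282)
1224^8 ≡ 282^2 = 79524 ≡ 40 (mod 1282)
1224^16 ≡ 40^2 = 1600 ≡ 318 (mod 1282)
1224^32 ≡ 318^2 = 101124 ≡ 1128 (mod 1282)
1224^64 ≡ 1128^2 = 1272384 ≡ 640 (mod 1282)
1224^128 ≡ 640^2 = 409600 ≡ 642 (mod 1282)
1224^256 ≡ 642^2 = 412164 ≡ 642 (mod 1282)
1224^512 ≡ 642^2 = 412164 ≡ 642 (mod 1282)
1224^1024 ≡ 642^2 = 412164 ≡ 642 (mod 1282)
1224^1208 = 1224^1024 * 1224^128 * 1224^32 * 1224^16 * 1224^8 ≡ 642 * 642 * 1128 * 318 * 40 (mod 1282).
Accumulate the product:
642 * 642 = 412164 ≡ 642
642 * 1128 = 724176 ≡ 1128
1128 * 318 = 358704 ≡ 1026
1026 * 40 = 41040 ≡ 16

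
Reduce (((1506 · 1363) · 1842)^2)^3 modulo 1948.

1506 · 1363 = 2052678 ≡ 1434 (mod 1948)
1434 · 1842 = 2641428 ≡ 1888 (mod 1948)
(1888)^2 ≡ 1652 (mod 1948)
(1652)^3 ≡ 1336 (mod 1948)

1336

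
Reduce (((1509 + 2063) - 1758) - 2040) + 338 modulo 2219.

112

1509 + 2063 = 3572 ≡ 1353 (mod 2219)
1353 - 1758 = -405 ≡ 1814 (mod 2219)
1814 - 2040 = -226 ≡ 1993 (mod 2219)
1993 + 338 = 2331 ≡ 112 (mod 2219)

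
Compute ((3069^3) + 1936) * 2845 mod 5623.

3272

(3069)^3 ≡ 4540 (mod 5623)
4540 + 1936 = 6476 ≡ 853 (mod 5623)
853 * 2845 = 2426785 ≡ 3272 (mod 5623)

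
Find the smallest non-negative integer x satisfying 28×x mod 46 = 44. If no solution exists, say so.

18

gcd(28, 46) = 2, and 2 | 44, so solutions exist.
Divide through by 2: 14×x = 22 (mod 23).
14⁻¹ ≡ 5 (mod 23).
x ≡ 5×22 ≡ 18 (mod 23).
The smallest non-negative solution is x = 18.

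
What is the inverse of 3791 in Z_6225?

By the extended Euclidean algorithm:
6225 = 1*3791 + 2434
3791 = 1*2434 + 1357
2434 = 1*1357 + 1077
1357 = 1*1077 + 280
1077 = 3*280 + 237
280 = 1*237 + 43
237 = 5*43 + 22
43 = 1*22 + 21
22 = 1*21 + 1
21 = 21*1 + 0
gcd(3791, 6225) = 1, so the inverse exists.
Back-substitute for 1:
1 = 1*22 − 1*21
  = −1*43 + 2*22
  = 2*237 − 11*43
  = −11*280 + 13*237
  = 13*1077 − 50*280
  = −50*1357 + 63*1077
  = 63*2434 − 113*1357
  = −113*3791 + 176*2434
  = 176*6225 − 289*3791
So 3791⁻¹ ≡ −289 ≡ 5936 (mod 6225).

5936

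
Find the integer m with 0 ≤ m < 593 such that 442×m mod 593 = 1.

377

Apply the Euclidean algorithm and back-substitute:
593 = 1·442 + 151
442 = 2·151 + 140
151 = 1·140 + 11
140 = 12·11 + 8
11 = 1·8 + 3
8 = 2·3 + 2
3 = 1·2 + 1
2 = 2·1 + 0
gcd(442, 593) = 1, so the inverse exists.
Back-substitute for 1:
1 = 1·3 − 1·2
  = −1·8 + 3·3
  = 3·11 − 4·8
  = −4·140 + 51·11
  = 51·151 − 55·140
  = −55·442 + 161·151
  = 161·593 − 216·442
So 442⁻¹ ≡ −216 ≡ 377 (mod 593).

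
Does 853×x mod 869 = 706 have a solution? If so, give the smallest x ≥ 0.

499

gcd(853, 869) = 1, so a unique solution mod 869 exists.
853⁻¹ ≡ 706 (mod 869).
x ≡ 706×706 ≡ 499 (mod 869).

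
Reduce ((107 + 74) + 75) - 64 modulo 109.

107 + 74 = 181 ≡ 72 (mod 109)
72 + 75 = 147 ≡ 38 (mod 109)
38 - 64 = -26 ≡ 83 (mod 109)

83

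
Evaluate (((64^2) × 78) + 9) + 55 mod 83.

(64)^2 ≡ 29 (mod 83)
29 × 78 = 2262 ≡ 21 (mod 83)
21 + 9 = 30
30 + 55 = 85 ≡ 2 (mod 83)

2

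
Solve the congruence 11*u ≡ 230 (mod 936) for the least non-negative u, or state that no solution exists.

gcd(11, 936) = 1, so a unique solution mod 936 exists.
11⁻¹ ≡ 851 (mod 936).
u ≡ 851*230 ≡ 106 (mod 936).

106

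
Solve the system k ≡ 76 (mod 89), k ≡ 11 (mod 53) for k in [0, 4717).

89⁻¹ mod 53: 89·28 ≡ 1 (mod 53), so 89⁻¹ ≡ 28.
k = 76 + 89·((11 − 76)·28 mod 53) = 76 + 89·35 = 3191.

3191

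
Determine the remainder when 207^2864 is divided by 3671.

465

By square-and-multiply:
2864 in binary is 101100110000, i.e. 2864 = 2048 + 512 + 256 + 32 + 16.
207^1 ≡ 207 (mod 3671)
207^2 ≡ 207^2 = 42849 ≡ 2468 (mod 3671)
207^4 ≡ 2468^2 = 6091024 ≡ 835 (mod 3671)
207^8 ≡ 835^2 = 697225 ≡ 3406 (mod 3671)
207^16 ≡ 3406^2 = 11600836 ≡ 476 (mod 3671)
207^32 ≡ 476^2 = 226576 ≡ 2645 (mod 3671)
207^64 ≡ 2645^2 = 6996025 ≡ 2770 (mod 3671)
207^128 ≡ 2770^2 = 7672900 ≡ 510 (mod 3671)
207^256 ≡ 510^2 = 260100 ≡ 3130 (mod 3671)
207^512 ≡ 3130^2 = 9796900 ≡ 2672 (mod 3671)
207^1024 ≡ 2672^2 = 7139584 ≡ 3160 (mod 3671)
207^2048 ≡ 3160^2 = 9985600 ≡ 480 (mod 3671)
207^2864 = 207^2048 × 207^512 × 207^256 × 207^32 × 207^16 ≡ 480 × 2672 × 3130 × 2645 × 476 (mod 3671).
Accumulate the product:
480 × 2672 = 1282560 ≡ 1381
1381 × 3130 = 4322530 ≡ 1763
1763 × 2645 = 4663135 ≡ 965
965 × 476 = 459340 ≡ 465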